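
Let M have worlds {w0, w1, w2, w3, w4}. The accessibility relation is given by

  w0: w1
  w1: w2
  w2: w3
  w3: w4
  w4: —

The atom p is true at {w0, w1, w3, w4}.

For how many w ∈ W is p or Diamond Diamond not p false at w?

w0: p is T, Diamond Diamond not p is T. ✓
w1: p is T, Diamond Diamond not p is F. ✓
w2: p is F, Diamond Diamond not p is F. ✗
w3: p is T, Diamond Diamond not p is F. ✓
w4: p is T, Diamond Diamond not p is F. ✓
Satisfying worlds: {w0, w1, w3, w4}.
So p or Diamond Diamond not p fails at the other 1 world.

1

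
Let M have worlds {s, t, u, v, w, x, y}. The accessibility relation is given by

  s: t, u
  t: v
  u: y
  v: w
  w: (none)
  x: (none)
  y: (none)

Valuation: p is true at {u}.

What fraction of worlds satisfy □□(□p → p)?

5/7

s: successors {t, u}; □(□p → p) there: t:T, u:F. ✗
t: successors {v}; □(□p → p) there: v:F. ✗
u: successors {y}; □(□p → p) there: y:T. ✓
v: successors {w}; □(□p → p) there: w:T. ✓
w: no successors, so □□(□p → p) holds vacuously. ✓
x: no successors, so □□(□p → p) holds vacuously. ✓
y: no successors, so □□(□p → p) holds vacuously. ✓
That's 5 of 7 worlds, so 5/7.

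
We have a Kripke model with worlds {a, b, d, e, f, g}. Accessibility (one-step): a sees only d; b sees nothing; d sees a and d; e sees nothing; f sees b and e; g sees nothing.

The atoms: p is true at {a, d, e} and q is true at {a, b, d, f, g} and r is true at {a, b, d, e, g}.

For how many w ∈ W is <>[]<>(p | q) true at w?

a: successors {d}; []<>(p | q) there: d:T. ✓
b: no successors, so <>[]<>(p | q) fails. ✗
d: successors {a, d}; []<>(p | q) there: a:T, d:T. ✓
e: no successors, so <>[]<>(p | q) fails. ✗
f: successors {b, e}; []<>(p | q) there: b:T, e:T. ✓
g: no successors, so <>[]<>(p | q) fails. ✗
Satisfying worlds: {a, d, f}.

3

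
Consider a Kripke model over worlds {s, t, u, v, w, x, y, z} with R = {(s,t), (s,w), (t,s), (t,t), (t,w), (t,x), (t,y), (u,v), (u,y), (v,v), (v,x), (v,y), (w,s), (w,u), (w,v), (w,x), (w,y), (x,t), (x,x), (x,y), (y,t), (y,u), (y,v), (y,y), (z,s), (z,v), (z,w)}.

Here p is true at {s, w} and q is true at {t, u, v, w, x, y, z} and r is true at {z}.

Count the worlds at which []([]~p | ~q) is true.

s: successors {t, w}; []~p | ~q there: t:F, w:F. ✗
t: successors {s, t, w, x, y}; []~p | ~q there: s:T, t:F, w:F, x:T, y:T. ✗
u: successors {v, y}; []~p | ~q there: v:T, y:T. ✓
v: successors {v, x, y}; []~p | ~q there: v:T, x:T, y:T. ✓
w: successors {s, u, v, x, y}; []~p | ~q there: s:T, u:T, v:T, x:T, y:T. ✓
x: successors {t, x, y}; []~p | ~q there: t:F, x:T, y:T. ✗
y: successors {t, u, v, y}; []~p | ~q there: t:F, u:T, v:T, y:T. ✗
z: successors {s, v, w}; []~p | ~q there: s:T, v:T, w:F. ✗
Satisfying worlds: {u, v, w}.

3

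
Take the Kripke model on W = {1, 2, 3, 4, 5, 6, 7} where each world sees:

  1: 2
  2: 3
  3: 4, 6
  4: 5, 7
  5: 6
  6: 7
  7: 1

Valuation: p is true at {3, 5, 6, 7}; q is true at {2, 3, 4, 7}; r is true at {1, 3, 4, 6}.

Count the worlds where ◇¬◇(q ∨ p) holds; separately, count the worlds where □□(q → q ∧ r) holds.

2 and 4

For ◇¬◇(q ∨ p):
1: successors {2}; ¬◇(q ∨ p) there: 2:F. ✗
2: successors {3}; ¬◇(q ∨ p) there: 3:F. ✗
3: successors {4, 6}; ¬◇(q ∨ p) there: 4:F, 6:F. ✗
4: successors {5, 7}; ¬◇(q ∨ p) there: 5:F, 7:T. ✓
5: successors {6}; ¬◇(q ∨ p) there: 6:F. ✗
6: successors {7}; ¬◇(q ∨ p) there: 7:T. ✓
7: successors {1}; ¬◇(q ∨ p) there: 1:F. ✗
— 2 worlds.
For □□(q → q ∧ r):
1: successors {2}; □(q → q ∧ r) there: 2:T. ✓
2: successors {3}; □(q → q ∧ r) there: 3:T. ✓
3: successors {4, 6}; □(q → q ∧ r) there: 4:F, 6:F. ✗
4: successors {5, 7}; □(q → q ∧ r) there: 5:T, 7:T. ✓
5: successors {6}; □(q → q ∧ r) there: 6:F. ✗
6: successors {7}; □(q → q ∧ r) there: 7:T. ✓
7: successors {1}; □(q → q ∧ r) there: 1:F. ✗
— 4 worlds.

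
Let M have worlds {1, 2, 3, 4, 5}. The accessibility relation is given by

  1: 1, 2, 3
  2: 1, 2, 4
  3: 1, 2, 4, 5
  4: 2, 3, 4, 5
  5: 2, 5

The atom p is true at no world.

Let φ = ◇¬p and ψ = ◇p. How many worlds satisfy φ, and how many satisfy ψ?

For ◇¬p:
1: successors {1, 2, 3}; ¬p there: 1:T, 2:T, 3:T. ✓
2: successors {1, 2, 4}; ¬p there: 1:T, 2:T, 4:T. ✓
3: successors {1, 2, 4, 5}; ¬p there: 1:T, 2:T, 4:T, 5:T. ✓
4: successors {2, 3, 4, 5}; ¬p there: 2:T, 3:T, 4:T, 5:T. ✓
5: successors {2, 5}; ¬p there: 2:T, 5:T. ✓
— 5 worlds.
For ◇p:
1: successors {1, 2, 3}; p there: 1:F, 2:F, 3:F. ✗
2: successors {1, 2, 4}; p there: 1:F, 2:F, 4:F. ✗
3: successors {1, 2, 4, 5}; p there: 1:F, 2:F, 4:F, 5:F. ✗
4: successors {2, 3, 4, 5}; p there: 2:F, 3:F, 4:F, 5:F. ✗
5: successors {2, 5}; p there: 2:F, 5:F. ✗
— 0 worlds.

5 and 0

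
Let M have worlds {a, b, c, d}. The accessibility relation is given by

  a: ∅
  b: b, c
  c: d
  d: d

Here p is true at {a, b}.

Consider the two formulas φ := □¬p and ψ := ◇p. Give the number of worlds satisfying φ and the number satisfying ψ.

For □¬p:
a: no successors, so □¬p holds vacuously. ✓
b: successors {b, c}; ¬p there: b:F, c:T. ✗
c: successors {d}; ¬p there: d:T. ✓
d: successors {d}; ¬p there: d:T. ✓
— 3 worlds.
For ◇p:
a: no successors, so ◇p fails. ✗
b: successors {b, c}; p there: b:T, c:F. ✓
c: successors {d}; p there: d:F. ✗
d: successors {d}; p there: d:F. ✗
— 1 world.

3 and 1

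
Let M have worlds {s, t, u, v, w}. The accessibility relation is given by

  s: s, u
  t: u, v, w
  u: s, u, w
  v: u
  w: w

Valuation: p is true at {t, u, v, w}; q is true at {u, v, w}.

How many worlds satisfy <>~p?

2

s: successors {s, u}; ~p there: s:T, u:F. ✓
t: successors {u, v, w}; ~p there: u:F, v:F, w:F. ✗
u: successors {s, u, w}; ~p there: s:T, u:F, w:F. ✓
v: successors {u}; ~p there: u:F. ✗
w: successors {w}; ~p there: w:F. ✗
Satisfying worlds: {s, u}.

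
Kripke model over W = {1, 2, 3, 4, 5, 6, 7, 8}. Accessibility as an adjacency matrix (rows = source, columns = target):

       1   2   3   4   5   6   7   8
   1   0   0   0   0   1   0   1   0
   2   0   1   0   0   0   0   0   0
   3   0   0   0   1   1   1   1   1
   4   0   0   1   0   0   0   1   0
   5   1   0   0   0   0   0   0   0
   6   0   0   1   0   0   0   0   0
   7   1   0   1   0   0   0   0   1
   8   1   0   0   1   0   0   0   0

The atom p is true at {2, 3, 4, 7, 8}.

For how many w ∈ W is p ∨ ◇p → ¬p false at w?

1: p ∨ ◇p is T, ¬p is T. ✓
2: p ∨ ◇p is T, ¬p is F. ✗
3: p ∨ ◇p is T, ¬p is F. ✗
4: p ∨ ◇p is T, ¬p is F. ✗
5: p ∨ ◇p is F, ¬p is T. ✓
6: p ∨ ◇p is T, ¬p is T. ✓
7: p ∨ ◇p is T, ¬p is F. ✗
8: p ∨ ◇p is T, ¬p is F. ✗
Satisfying worlds: {1, 5, 6}.
So p ∨ ◇p → ¬p fails at the other 5 worlds.

5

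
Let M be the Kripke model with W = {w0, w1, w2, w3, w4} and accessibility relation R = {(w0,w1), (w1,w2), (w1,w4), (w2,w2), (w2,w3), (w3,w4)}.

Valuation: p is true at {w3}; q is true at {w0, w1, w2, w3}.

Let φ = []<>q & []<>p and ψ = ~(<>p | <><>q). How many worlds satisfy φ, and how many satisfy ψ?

For []<>q & []<>p:
w0: []<>q is T, []<>p is F. ✗
w1: []<>q is F, []<>p is F. ✗
w2: []<>q is F, []<>p is F. ✗
w3: []<>q is F, []<>p is F. ✗
w4: []<>q is T, []<>p is T. ✓
— 1 world.
For ~(<>p | <><>q):
w0: <>p | <><>q is T. ✗
w1: <>p | <><>q is T. ✗
w2: <>p | <><>q is T. ✗
w3: <>p | <><>q is F. ✓
w4: <>p | <><>q is F. ✓
— 2 worlds.

1 and 2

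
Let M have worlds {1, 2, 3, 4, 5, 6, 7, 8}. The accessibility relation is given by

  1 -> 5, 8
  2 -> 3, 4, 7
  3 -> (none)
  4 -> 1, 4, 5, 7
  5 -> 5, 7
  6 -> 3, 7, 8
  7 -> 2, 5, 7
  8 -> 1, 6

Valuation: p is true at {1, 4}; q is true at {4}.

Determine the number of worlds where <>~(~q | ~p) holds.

1: successors {5, 8}; ~(~q | ~p) there: 5:F, 8:F. ✗
2: successors {3, 4, 7}; ~(~q | ~p) there: 3:F, 4:T, 7:F. ✓
3: no successors, so <>~(~q | ~p) fails. ✗
4: successors {1, 4, 5, 7}; ~(~q | ~p) there: 1:F, 4:T, 5:F, 7:F. ✓
5: successors {5, 7}; ~(~q | ~p) there: 5:F, 7:F. ✗
6: successors {3, 7, 8}; ~(~q | ~p) there: 3:F, 7:F, 8:F. ✗
7: successors {2, 5, 7}; ~(~q | ~p) there: 2:F, 5:F, 7:F. ✗
8: successors {1, 6}; ~(~q | ~p) there: 1:F, 6:F. ✗
Satisfying worlds: {2, 4}.

2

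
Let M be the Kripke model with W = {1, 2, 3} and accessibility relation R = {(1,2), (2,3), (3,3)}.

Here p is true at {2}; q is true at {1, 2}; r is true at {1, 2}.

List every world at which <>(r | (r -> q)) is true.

{1, 2, 3}

1: successors {2}; r | (r -> q) there: 2:T. ✓
2: successors {3}; r | (r -> q) there: 3:T. ✓
3: successors {3}; r | (r -> q) there: 3:T. ✓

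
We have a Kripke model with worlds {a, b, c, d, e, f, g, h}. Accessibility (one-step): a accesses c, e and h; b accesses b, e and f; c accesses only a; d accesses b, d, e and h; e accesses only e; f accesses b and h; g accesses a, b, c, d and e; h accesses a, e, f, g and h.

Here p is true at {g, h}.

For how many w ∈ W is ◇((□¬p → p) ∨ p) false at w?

1

a: successors {c, e, h}; (□¬p → p) ∨ p there: c:F, e:F, h:T. ✓
b: successors {b, e, f}; (□¬p → p) ∨ p there: b:F, e:F, f:T. ✓
c: successors {a}; (□¬p → p) ∨ p there: a:T. ✓
d: successors {b, d, e, h}; (□¬p → p) ∨ p there: b:F, d:T, e:F, h:T. ✓
e: successors {e}; (□¬p → p) ∨ p there: e:F. ✗
f: successors {b, h}; (□¬p → p) ∨ p there: b:F, h:T. ✓
g: successors {a, b, c, d, e}; (□¬p → p) ∨ p there: a:T, b:F, c:F, d:T, e:F. ✓
h: successors {a, e, f, g, h}; (□¬p → p) ∨ p there: a:T, e:F, f:T, g:T, h:T. ✓
Satisfying worlds: {a, b, c, d, f, g, h}.
So ◇((□¬p → p) ∨ p) fails at the other 1 world.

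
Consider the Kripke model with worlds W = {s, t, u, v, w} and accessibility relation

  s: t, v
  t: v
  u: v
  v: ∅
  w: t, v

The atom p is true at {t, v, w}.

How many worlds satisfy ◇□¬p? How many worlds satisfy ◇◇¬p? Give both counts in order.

4 and 0

For ◇□¬p:
s: successors {t, v}; □¬p there: t:F, v:T. ✓
t: successors {v}; □¬p there: v:T. ✓
u: successors {v}; □¬p there: v:T. ✓
v: no successors, so ◇□¬p fails. ✗
w: successors {t, v}; □¬p there: t:F, v:T. ✓
— 4 worlds.
For ◇◇¬p:
s: successors {t, v}; ◇¬p there: t:F, v:F. ✗
t: successors {v}; ◇¬p there: v:F. ✗
u: successors {v}; ◇¬p there: v:F. ✗
v: no successors, so ◇◇¬p fails. ✗
w: successors {t, v}; ◇¬p there: t:F, v:F. ✗
— 0 worlds.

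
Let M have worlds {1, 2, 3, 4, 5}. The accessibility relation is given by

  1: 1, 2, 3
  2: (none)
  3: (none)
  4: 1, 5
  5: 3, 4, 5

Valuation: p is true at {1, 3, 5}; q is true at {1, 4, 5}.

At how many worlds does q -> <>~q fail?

1: q is T, <>~q is T. ✓
2: q is F, <>~q is F. ✓
3: q is F, <>~q is F. ✓
4: q is T, <>~q is F. ✗
5: q is T, <>~q is T. ✓
Satisfying worlds: {1, 2, 3, 5}.
So q -> <>~q fails at the other 1 world.

1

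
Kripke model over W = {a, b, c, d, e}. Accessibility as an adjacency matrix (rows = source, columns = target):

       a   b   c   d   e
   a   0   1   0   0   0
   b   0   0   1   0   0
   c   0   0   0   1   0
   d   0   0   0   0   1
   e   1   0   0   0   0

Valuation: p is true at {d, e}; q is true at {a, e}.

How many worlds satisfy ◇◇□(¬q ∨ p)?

4

a: successors {b}; ◇□(¬q ∨ p) there: b:T. ✓
b: successors {c}; ◇□(¬q ∨ p) there: c:T. ✓
c: successors {d}; ◇□(¬q ∨ p) there: d:F. ✗
d: successors {e}; ◇□(¬q ∨ p) there: e:T. ✓
e: successors {a}; ◇□(¬q ∨ p) there: a:T. ✓
Satisfying worlds: {a, b, d, e}.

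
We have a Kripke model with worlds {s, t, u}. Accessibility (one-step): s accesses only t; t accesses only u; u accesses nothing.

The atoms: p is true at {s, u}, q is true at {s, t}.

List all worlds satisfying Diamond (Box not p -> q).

s: successors {t}; Box not p -> q there: t:T. ✓
t: successors {u}; Box not p -> q there: u:F. ✗
u: no successors, so Diamond (Box not p -> q) fails. ✗

{s}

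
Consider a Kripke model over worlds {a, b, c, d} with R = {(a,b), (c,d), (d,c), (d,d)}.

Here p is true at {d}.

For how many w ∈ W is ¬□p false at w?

a: □p is F. ✓
b: □p is T. ✗
c: □p is T. ✗
d: □p is F. ✓
Satisfying worlds: {a, d}.
So ¬□p fails at the other 2 worlds.

2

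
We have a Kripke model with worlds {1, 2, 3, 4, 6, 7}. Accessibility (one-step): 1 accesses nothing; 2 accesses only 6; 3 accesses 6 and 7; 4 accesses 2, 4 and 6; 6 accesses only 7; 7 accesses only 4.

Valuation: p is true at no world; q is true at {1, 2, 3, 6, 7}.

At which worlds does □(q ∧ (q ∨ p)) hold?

1: no successors, so □(q ∧ (q ∨ p)) holds vacuously. ✓
2: successors {6}; q ∧ (q ∨ p) there: 6:T. ✓
3: successors {6, 7}; q ∧ (q ∨ p) there: 6:T, 7:T. ✓
4: successors {2, 4, 6}; q ∧ (q ∨ p) there: 2:T, 4:F, 6:T. ✗
6: successors {7}; q ∧ (q ∨ p) there: 7:T. ✓
7: successors {4}; q ∧ (q ∨ p) there: 4:F. ✗

{1, 2, 3, 6}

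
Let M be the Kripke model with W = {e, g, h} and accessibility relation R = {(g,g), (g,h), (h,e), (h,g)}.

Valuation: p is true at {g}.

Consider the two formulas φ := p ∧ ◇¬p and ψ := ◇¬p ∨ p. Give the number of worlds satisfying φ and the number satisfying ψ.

1 and 2

For p ∧ ◇¬p:
e: p is F, ◇¬p is F. ✗
g: p is T, ◇¬p is T. ✓
h: p is F, ◇¬p is T. ✗
— 1 world.
For ◇¬p ∨ p:
e: ◇¬p is F, p is F. ✗
g: ◇¬p is T, p is T. ✓
h: ◇¬p is T, p is F. ✓
— 2 worlds.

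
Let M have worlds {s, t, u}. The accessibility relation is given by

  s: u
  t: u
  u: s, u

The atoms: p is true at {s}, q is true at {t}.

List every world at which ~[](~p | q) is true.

{u}

s: [](~p | q) is T. ✗
t: [](~p | q) is T. ✗
u: [](~p | q) is F. ✓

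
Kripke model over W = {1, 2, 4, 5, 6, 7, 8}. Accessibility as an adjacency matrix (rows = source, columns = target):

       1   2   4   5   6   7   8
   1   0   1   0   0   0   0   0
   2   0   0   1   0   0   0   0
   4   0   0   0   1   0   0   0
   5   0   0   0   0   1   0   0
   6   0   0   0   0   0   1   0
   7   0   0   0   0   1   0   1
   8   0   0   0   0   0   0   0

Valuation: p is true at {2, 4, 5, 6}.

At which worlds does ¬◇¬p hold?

{1, 2, 4, 5, 8}

1: ◇¬p is F. ✓
2: ◇¬p is F. ✓
4: ◇¬p is F. ✓
5: ◇¬p is F. ✓
6: ◇¬p is T. ✗
7: ◇¬p is T. ✗
8: ◇¬p is F. ✓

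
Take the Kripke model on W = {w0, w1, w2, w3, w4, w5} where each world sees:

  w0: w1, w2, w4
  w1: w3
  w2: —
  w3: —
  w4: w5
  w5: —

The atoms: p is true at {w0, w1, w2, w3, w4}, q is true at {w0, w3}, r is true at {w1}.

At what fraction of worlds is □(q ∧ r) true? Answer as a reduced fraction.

1/2

w0: successors {w1, w2, w4}; q ∧ r there: w1:F, w2:F, w4:F. ✗
w1: successors {w3}; q ∧ r there: w3:F. ✗
w2: no successors, so □(q ∧ r) holds vacuously. ✓
w3: no successors, so □(q ∧ r) holds vacuously. ✓
w4: successors {w5}; q ∧ r there: w5:F. ✗
w5: no successors, so □(q ∧ r) holds vacuously. ✓
That's 3 of 6 worlds, so 3/6 = 1/2.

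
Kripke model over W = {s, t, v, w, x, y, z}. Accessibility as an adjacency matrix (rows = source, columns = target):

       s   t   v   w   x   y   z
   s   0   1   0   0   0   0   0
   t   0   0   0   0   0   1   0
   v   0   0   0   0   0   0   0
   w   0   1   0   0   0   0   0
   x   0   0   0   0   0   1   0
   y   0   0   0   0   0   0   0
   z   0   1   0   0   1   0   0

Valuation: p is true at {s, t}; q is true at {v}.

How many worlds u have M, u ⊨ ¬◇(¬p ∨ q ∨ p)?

2

s: ◇(¬p ∨ q ∨ p) is T. ✗
t: ◇(¬p ∨ q ∨ p) is T. ✗
v: ◇(¬p ∨ q ∨ p) is F. ✓
w: ◇(¬p ∨ q ∨ p) is T. ✗
x: ◇(¬p ∨ q ∨ p) is T. ✗
y: ◇(¬p ∨ q ∨ p) is F. ✓
z: ◇(¬p ∨ q ∨ p) is T. ✗
Satisfying worlds: {v, y}.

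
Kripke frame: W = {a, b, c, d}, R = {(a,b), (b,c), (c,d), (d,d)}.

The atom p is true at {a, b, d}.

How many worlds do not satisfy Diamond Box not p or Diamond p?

1

a: Diamond Box not p is T, Diamond p is T. ✓
b: Diamond Box not p is F, Diamond p is F. ✗
c: Diamond Box not p is F, Diamond p is T. ✓
d: Diamond Box not p is F, Diamond p is T. ✓
Satisfying worlds: {a, c, d}.
So Diamond Box not p or Diamond p fails at the other 1 world.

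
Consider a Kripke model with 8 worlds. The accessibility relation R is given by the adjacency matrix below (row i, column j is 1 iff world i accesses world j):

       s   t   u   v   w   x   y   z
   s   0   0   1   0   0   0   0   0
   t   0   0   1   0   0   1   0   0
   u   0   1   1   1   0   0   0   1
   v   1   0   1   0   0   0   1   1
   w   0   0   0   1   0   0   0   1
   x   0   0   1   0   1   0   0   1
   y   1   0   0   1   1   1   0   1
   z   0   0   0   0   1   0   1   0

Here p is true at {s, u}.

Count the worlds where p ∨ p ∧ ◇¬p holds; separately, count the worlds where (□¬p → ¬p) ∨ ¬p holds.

For p ∨ p ∧ ◇¬p:
s: p is T, p ∧ ◇¬p is F. ✓
t: p is F, p ∧ ◇¬p is F. ✗
u: p is T, p ∧ ◇¬p is T. ✓
v: p is F, p ∧ ◇¬p is F. ✗
w: p is F, p ∧ ◇¬p is F. ✗
x: p is F, p ∧ ◇¬p is F. ✗
y: p is F, p ∧ ◇¬p is F. ✗
z: p is F, p ∧ ◇¬p is F. ✗
— 2 worlds.
For (□¬p → ¬p) ∨ ¬p:
s: □¬p → ¬p is T, ¬p is F. ✓
t: □¬p → ¬p is T, ¬p is T. ✓
u: □¬p → ¬p is T, ¬p is F. ✓
v: □¬p → ¬p is T, ¬p is T. ✓
w: □¬p → ¬p is T, ¬p is T. ✓
x: □¬p → ¬p is T, ¬p is T. ✓
y: □¬p → ¬p is T, ¬p is T. ✓
z: □¬p → ¬p is T, ¬p is T. ✓
— 8 worlds.

2 and 8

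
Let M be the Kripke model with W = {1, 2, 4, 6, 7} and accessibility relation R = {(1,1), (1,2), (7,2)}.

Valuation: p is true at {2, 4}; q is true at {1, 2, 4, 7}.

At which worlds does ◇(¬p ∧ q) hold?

1: successors {1, 2}; ¬p ∧ q there: 1:T, 2:F. ✓
2: no successors, so ◇(¬p ∧ q) fails. ✗
4: no successors, so ◇(¬p ∧ q) fails. ✗
6: no successors, so ◇(¬p ∧ q) fails. ✗
7: successors {2}; ¬p ∧ q there: 2:F. ✗

{1}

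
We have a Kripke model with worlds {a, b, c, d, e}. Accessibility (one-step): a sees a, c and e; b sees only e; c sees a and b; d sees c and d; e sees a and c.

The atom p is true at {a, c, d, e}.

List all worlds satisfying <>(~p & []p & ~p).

{c}

a: successors {a, c, e}; ~p & []p & ~p there: a:F, c:F, e:F. ✗
b: successors {e}; ~p & []p & ~p there: e:F. ✗
c: successors {a, b}; ~p & []p & ~p there: a:F, b:T. ✓
d: successors {c, d}; ~p & []p & ~p there: c:F, d:F. ✗
e: successors {a, c}; ~p & []p & ~p there: a:F, c:F. ✗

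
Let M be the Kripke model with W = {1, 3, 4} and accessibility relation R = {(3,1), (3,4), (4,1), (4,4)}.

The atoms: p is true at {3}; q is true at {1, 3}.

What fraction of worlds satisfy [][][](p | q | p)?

1/3

1: no successors, so [][][](p | q | p) holds vacuously. ✓
3: successors {1, 4}; [][](p | q | p) there: 1:T, 4:F. ✗
4: successors {1, 4}; [][](p | q | p) there: 1:T, 4:F. ✗
That's 1 of 3 worlds, so 1/3.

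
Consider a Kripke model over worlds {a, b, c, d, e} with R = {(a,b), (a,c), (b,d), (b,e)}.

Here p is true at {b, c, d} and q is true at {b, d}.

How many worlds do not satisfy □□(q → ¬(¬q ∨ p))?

a: successors {b, c}; □(q → ¬(¬q ∨ p)) there: b:F, c:T. ✗
b: successors {d, e}; □(q → ¬(¬q ∨ p)) there: d:T, e:T. ✓
c: no successors, so □□(q → ¬(¬q ∨ p)) holds vacuously. ✓
d: no successors, so □□(q → ¬(¬q ∨ p)) holds vacuously. ✓
e: no successors, so □□(q → ¬(¬q ∨ p)) holds vacuously. ✓
Satisfying worlds: {b, c, d, e}.
So □□(q → ¬(¬q ∨ p)) fails at the other 1 world.

1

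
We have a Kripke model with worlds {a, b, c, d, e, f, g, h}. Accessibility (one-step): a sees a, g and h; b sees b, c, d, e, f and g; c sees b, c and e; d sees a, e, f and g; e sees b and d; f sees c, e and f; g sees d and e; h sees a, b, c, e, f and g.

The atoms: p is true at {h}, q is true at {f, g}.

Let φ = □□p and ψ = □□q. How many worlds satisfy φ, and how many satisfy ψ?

For □□p:
a: successors {a, g, h}; □p there: a:F, g:F, h:F. ✗
b: successors {b, c, d, e, f, g}; □p there: b:F, c:F, d:F, e:F, f:F, g:F. ✗
c: successors {b, c, e}; □p there: b:F, c:F, e:F. ✗
d: successors {a, e, f, g}; □p there: a:F, e:F, f:F, g:F. ✗
e: successors {b, d}; □p there: b:F, d:F. ✗
f: successors {c, e, f}; □p there: c:F, e:F, f:F. ✗
g: successors {d, e}; □p there: d:F, e:F. ✗
h: successors {a, b, c, e, f, g}; □p there: a:F, b:F, c:F, e:F, f:F, g:F. ✗
— 0 worlds.
For □□q:
a: successors {a, g, h}; □q there: a:F, g:F, h:F. ✗
b: successors {b, c, d, e, f, g}; □q there: b:F, c:F, d:F, e:F, f:F, g:F. ✗
c: successors {b, c, e}; □q there: b:F, c:F, e:F. ✗
d: successors {a, e, f, g}; □q there: a:F, e:F, f:F, g:F. ✗
e: successors {b, d}; □q there: b:F, d:F. ✗
f: successors {c, e, f}; □q there: c:F, e:F, f:F. ✗
g: successors {d, e}; □q there: d:F, e:F. ✗
h: successors {a, b, c, e, f, g}; □q there: a:F, b:F, c:F, e:F, f:F, g:F. ✗
— 0 worlds.

0 and 0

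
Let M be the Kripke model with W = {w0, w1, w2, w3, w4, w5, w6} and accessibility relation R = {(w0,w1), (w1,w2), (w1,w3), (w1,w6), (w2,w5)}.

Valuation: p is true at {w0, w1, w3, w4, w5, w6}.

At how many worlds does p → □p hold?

6

w0: p is T, □p is T. ✓
w1: p is T, □p is F. ✗
w2: p is F, □p is T. ✓
w3: p is T, □p is T. ✓
w4: p is T, □p is T. ✓
w5: p is T, □p is T. ✓
w6: p is T, □p is T. ✓
Satisfying worlds: {w0, w2, w3, w4, w5, w6}.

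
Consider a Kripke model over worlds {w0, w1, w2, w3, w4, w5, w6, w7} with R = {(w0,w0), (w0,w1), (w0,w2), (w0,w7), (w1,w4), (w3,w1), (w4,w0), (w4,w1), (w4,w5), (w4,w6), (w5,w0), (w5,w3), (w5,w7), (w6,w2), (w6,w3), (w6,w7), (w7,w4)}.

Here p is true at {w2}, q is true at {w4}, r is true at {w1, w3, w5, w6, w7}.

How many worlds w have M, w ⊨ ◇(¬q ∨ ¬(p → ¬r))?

5

w0: successors {w0, w1, w2, w7}; ¬q ∨ ¬(p → ¬r) there: w0:T, w1:T, w2:T, w7:T. ✓
w1: successors {w4}; ¬q ∨ ¬(p → ¬r) there: w4:F. ✗
w2: no successors, so ◇(¬q ∨ ¬(p → ¬r)) fails. ✗
w3: successors {w1}; ¬q ∨ ¬(p → ¬r) there: w1:T. ✓
w4: successors {w0, w1, w5, w6}; ¬q ∨ ¬(p → ¬r) there: w0:T, w1:T, w5:T, w6:T. ✓
w5: successors {w0, w3, w7}; ¬q ∨ ¬(p → ¬r) there: w0:T, w3:T, w7:T. ✓
w6: successors {w2, w3, w7}; ¬q ∨ ¬(p → ¬r) there: w2:T, w3:T, w7:T. ✓
w7: successors {w4}; ¬q ∨ ¬(p → ¬r) there: w4:F. ✗
Satisfying worlds: {w0, w3, w4, w5, w6}.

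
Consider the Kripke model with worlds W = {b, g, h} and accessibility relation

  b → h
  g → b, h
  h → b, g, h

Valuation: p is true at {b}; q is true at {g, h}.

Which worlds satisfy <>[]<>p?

b: successors {h}; []<>p there: h:F. ✗
g: successors {b, h}; []<>p there: b:T, h:F. ✓
h: successors {b, g, h}; []<>p there: b:T, g:F, h:F. ✓

{g, h}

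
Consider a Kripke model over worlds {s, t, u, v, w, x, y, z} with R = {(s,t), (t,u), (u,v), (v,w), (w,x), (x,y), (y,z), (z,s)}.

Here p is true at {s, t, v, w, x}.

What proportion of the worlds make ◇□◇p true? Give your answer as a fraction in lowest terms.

s: successors {t}; □◇p there: t:T. ✓
t: successors {u}; □◇p there: u:T. ✓
u: successors {v}; □◇p there: v:T. ✓
v: successors {w}; □◇p there: w:F. ✗
w: successors {x}; □◇p there: x:F. ✗
x: successors {y}; □◇p there: y:T. ✓
y: successors {z}; □◇p there: z:T. ✓
z: successors {s}; □◇p there: s:F. ✗
That's 5 of 8 worlds, so 5/8.

5/8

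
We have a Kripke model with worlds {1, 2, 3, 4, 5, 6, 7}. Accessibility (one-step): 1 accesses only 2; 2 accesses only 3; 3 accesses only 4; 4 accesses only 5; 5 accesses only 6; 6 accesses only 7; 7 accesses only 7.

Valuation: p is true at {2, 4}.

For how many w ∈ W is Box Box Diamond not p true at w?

1: successors {2}; Box Diamond not p there: 2:F. ✗
2: successors {3}; Box Diamond not p there: 3:T. ✓
3: successors {4}; Box Diamond not p there: 4:T. ✓
4: successors {5}; Box Diamond not p there: 5:T. ✓
5: successors {6}; Box Diamond not p there: 6:T. ✓
6: successors {7}; Box Diamond not p there: 7:T. ✓
7: successors {7}; Box Diamond not p there: 7:T. ✓
Satisfying worlds: {2, 3, 4, 5, 6, 7}.

6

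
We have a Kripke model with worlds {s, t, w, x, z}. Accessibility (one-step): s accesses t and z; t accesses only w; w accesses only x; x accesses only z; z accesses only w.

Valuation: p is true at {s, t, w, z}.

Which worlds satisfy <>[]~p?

s: successors {t, z}; []~p there: t:F, z:F. ✗
t: successors {w}; []~p there: w:T. ✓
w: successors {x}; []~p there: x:F. ✗
x: successors {z}; []~p there: z:F. ✗
z: successors {w}; []~p there: w:T. ✓

{t, z}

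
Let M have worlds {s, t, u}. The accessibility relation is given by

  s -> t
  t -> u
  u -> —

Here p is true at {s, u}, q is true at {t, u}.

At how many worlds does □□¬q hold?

2

s: successors {t}; □¬q there: t:F. ✗
t: successors {u}; □¬q there: u:T. ✓
u: no successors, so □□¬q holds vacuously. ✓
Satisfying worlds: {t, u}.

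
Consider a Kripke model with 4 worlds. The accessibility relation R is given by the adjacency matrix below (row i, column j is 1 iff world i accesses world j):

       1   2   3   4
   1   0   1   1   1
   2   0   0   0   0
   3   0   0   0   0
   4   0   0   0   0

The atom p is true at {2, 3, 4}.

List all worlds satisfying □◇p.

{2, 3, 4}

1: successors {2, 3, 4}; ◇p there: 2:F, 3:F, 4:F. ✗
2: no successors, so □◇p holds vacuously. ✓
3: no successors, so □◇p holds vacuously. ✓
4: no successors, so □◇p holds vacuously. ✓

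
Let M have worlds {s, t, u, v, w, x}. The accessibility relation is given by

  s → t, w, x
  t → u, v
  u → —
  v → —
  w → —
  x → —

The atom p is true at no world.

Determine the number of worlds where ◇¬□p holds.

s: successors {t, w, x}; ¬□p there: t:T, w:F, x:F. ✓
t: successors {u, v}; ¬□p there: u:F, v:F. ✗
u: no successors, so ◇¬□p fails. ✗
v: no successors, so ◇¬□p fails. ✗
w: no successors, so ◇¬□p fails. ✗
x: no successors, so ◇¬□p fails. ✗
Satisfying worlds: {s}.

1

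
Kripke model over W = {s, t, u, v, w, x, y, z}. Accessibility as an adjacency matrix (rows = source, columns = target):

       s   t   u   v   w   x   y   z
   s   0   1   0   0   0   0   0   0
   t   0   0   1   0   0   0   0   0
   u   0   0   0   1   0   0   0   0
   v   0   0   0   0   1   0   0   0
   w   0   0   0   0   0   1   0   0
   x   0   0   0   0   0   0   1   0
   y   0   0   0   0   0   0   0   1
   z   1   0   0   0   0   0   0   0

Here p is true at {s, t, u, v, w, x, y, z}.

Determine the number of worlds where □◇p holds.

8

s: successors {t}; ◇p there: t:T. ✓
t: successors {u}; ◇p there: u:T. ✓
u: successors {v}; ◇p there: v:T. ✓
v: successors {w}; ◇p there: w:T. ✓
w: successors {x}; ◇p there: x:T. ✓
x: successors {y}; ◇p there: y:T. ✓
y: successors {z}; ◇p there: z:T. ✓
z: successors {s}; ◇p there: s:T. ✓
Satisfying worlds: {s, t, u, v, w, x, y, z}.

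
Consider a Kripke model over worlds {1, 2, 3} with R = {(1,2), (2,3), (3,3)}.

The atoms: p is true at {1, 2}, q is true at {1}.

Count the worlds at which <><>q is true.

0

1: successors {2}; <>q there: 2:F. ✗
2: successors {3}; <>q there: 3:F. ✗
3: successors {3}; <>q there: 3:F. ✗
Satisfying worlds: ∅.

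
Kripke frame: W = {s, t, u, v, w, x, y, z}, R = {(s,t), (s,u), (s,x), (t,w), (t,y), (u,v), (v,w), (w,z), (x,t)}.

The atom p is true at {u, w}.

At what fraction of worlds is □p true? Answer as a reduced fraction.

s: successors {t, u, x}; p there: t:F, u:T, x:F. ✗
t: successors {w, y}; p there: w:T, y:F. ✗
u: successors {v}; p there: v:F. ✗
v: successors {w}; p there: w:T. ✓
w: successors {z}; p there: z:F. ✗
x: successors {t}; p there: t:F. ✗
y: no successors, so □p holds vacuously. ✓
z: no successors, so □p holds vacuously. ✓
That's 3 of 8 worlds, so 3/8.

3/8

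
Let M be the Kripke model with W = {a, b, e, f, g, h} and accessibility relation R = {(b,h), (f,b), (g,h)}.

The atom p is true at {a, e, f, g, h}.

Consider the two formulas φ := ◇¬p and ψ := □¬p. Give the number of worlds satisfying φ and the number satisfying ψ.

For ◇¬p:
a: no successors, so ◇¬p fails. ✗
b: successors {h}; ¬p there: h:F. ✗
e: no successors, so ◇¬p fails. ✗
f: successors {b}; ¬p there: b:T. ✓
g: successors {h}; ¬p there: h:F. ✗
h: no successors, so ◇¬p fails. ✗
— 1 world.
For □¬p:
a: no successors, so □¬p holds vacuously. ✓
b: successors {h}; ¬p there: h:F. ✗
e: no successors, so □¬p holds vacuously. ✓
f: successors {b}; ¬p there: b:T. ✓
g: successors {h}; ¬p there: h:F. ✗
h: no successors, so □¬p holds vacuously. ✓
— 4 worlds.

1 and 4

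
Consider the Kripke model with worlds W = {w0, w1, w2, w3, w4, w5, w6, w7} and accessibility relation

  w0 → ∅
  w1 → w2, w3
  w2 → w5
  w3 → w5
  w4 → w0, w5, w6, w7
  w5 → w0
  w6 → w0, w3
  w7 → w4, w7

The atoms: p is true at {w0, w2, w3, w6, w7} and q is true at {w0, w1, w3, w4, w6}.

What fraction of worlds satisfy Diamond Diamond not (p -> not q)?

w0: no successors, so Diamond Diamond not (p -> not q) fails. ✗
w1: successors {w2, w3}; Diamond not (p -> not q) there: w2:F, w3:F. ✗
w2: successors {w5}; Diamond not (p -> not q) there: w5:T. ✓
w3: successors {w5}; Diamond not (p -> not q) there: w5:T. ✓
w4: successors {w0, w5, w6, w7}; Diamond not (p -> not q) there: w0:F, w5:T, w6:T, w7:F. ✓
w5: successors {w0}; Diamond not (p -> not q) there: w0:F. ✗
w6: successors {w0, w3}; Diamond not (p -> not q) there: w0:F, w3:F. ✗
w7: successors {w4, w7}; Diamond not (p -> not q) there: w4:T, w7:F. ✓
That's 4 of 8 worlds, so 4/8 = 1/2.

1/2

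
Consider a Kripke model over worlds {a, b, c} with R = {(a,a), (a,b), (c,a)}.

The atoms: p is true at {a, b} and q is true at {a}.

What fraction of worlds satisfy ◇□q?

1/3

a: successors {a, b}; □q there: a:F, b:T. ✓
b: no successors, so ◇□q fails. ✗
c: successors {a}; □q there: a:F. ✗
That's 1 of 3 worlds, so 1/3.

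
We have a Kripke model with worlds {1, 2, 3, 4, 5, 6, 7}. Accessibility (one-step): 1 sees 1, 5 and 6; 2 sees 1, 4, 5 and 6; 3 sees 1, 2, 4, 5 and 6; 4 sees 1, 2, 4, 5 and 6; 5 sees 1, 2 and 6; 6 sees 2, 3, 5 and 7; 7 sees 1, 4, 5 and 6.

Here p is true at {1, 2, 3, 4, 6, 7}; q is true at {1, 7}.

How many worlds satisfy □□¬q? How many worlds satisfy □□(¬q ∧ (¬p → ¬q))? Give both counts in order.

For □□¬q:
1: successors {1, 5, 6}; □¬q there: 1:F, 5:F, 6:F. ✗
2: successors {1, 4, 5, 6}; □¬q there: 1:F, 4:F, 5:F, 6:F. ✗
3: successors {1, 2, 4, 5, 6}; □¬q there: 1:F, 2:F, 4:F, 5:F, 6:F. ✗
4: successors {1, 2, 4, 5, 6}; □¬q there: 1:F, 2:F, 4:F, 5:F, 6:F. ✗
5: successors {1, 2, 6}; □¬q there: 1:F, 2:F, 6:F. ✗
6: successors {2, 3, 5, 7}; □¬q there: 2:F, 3:F, 5:F, 7:F. ✗
7: successors {1, 4, 5, 6}; □¬q there: 1:F, 4:F, 5:F, 6:F. ✗
— 0 worlds.
For □□(¬q ∧ (¬p → ¬q)):
1: successors {1, 5, 6}; □(¬q ∧ (¬p → ¬q)) there: 1:F, 5:F, 6:F. ✗
2: successors {1, 4, 5, 6}; □(¬q ∧ (¬p → ¬q)) there: 1:F, 4:F, 5:F, 6:F. ✗
3: successors {1, 2, 4, 5, 6}; □(¬q ∧ (¬p → ¬q)) there: 1:F, 2:F, 4:F, 5:F, 6:F. ✗
4: successors {1, 2, 4, 5, 6}; □(¬q ∧ (¬p → ¬q)) there: 1:F, 2:F, 4:F, 5:F, 6:F. ✗
5: successors {1, 2, 6}; □(¬q ∧ (¬p → ¬q)) there: 1:F, 2:F, 6:F. ✗
6: successors {2, 3, 5, 7}; □(¬q ∧ (¬p → ¬q)) there: 2:F, 3:F, 5:F, 7:F. ✗
7: successors {1, 4, 5, 6}; □(¬q ∧ (¬p → ¬q)) there: 1:F, 4:F, 5:F, 6:F. ✗
— 0 worlds.

0 and 0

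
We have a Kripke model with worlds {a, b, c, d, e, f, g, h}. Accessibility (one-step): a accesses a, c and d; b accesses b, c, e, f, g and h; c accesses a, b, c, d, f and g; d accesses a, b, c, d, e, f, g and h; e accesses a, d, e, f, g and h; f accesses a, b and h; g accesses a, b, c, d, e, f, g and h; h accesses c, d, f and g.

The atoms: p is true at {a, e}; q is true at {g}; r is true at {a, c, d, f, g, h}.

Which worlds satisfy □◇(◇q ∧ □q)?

a: successors {a, c, d}; ◇(◇q ∧ □q) there: a:F, c:F, d:F. ✗
b: successors {b, c, e, f, g, h}; ◇(◇q ∧ □q) there: b:F, c:F, e:F, f:F, g:F, h:F. ✗
c: successors {a, b, c, d, f, g}; ◇(◇q ∧ □q) there: a:F, b:F, c:F, d:F, f:F, g:F. ✗
d: successors {a, b, c, d, e, f, g, h}; ◇(◇q ∧ □q) there: a:F, b:F, c:F, d:F, e:F, f:F, g:F, h:F. ✗
e: successors {a, d, e, f, g, h}; ◇(◇q ∧ □q) there: a:F, d:F, e:F, f:F, g:F, h:F. ✗
f: successors {a, b, h}; ◇(◇q ∧ □q) there: a:F, b:F, h:F. ✗
g: successors {a, b, c, d, e, f, g, h}; ◇(◇q ∧ □q) there: a:F, b:F, c:F, d:F, e:F, f:F, g:F, h:F. ✗
h: successors {c, d, f, g}; ◇(◇q ∧ □q) there: c:F, d:F, f:F, g:F. ✗

∅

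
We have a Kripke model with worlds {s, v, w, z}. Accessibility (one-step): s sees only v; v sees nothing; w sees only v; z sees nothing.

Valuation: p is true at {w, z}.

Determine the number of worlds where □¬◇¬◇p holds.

4

s: successors {v}; ¬◇¬◇p there: v:T. ✓
v: no successors, so □¬◇¬◇p holds vacuously. ✓
w: successors {v}; ¬◇¬◇p there: v:T. ✓
z: no successors, so □¬◇¬◇p holds vacuously. ✓
Satisfying worlds: {s, v, w, z}.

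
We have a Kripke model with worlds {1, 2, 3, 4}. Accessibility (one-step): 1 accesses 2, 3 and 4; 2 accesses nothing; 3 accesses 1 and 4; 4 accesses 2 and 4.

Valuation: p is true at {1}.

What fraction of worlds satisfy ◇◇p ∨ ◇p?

1: ◇◇p is T, ◇p is F. ✓
2: ◇◇p is F, ◇p is F. ✗
3: ◇◇p is F, ◇p is T. ✓
4: ◇◇p is F, ◇p is F. ✗
That's 2 of 4 worlds, so 2/4 = 1/2.

1/2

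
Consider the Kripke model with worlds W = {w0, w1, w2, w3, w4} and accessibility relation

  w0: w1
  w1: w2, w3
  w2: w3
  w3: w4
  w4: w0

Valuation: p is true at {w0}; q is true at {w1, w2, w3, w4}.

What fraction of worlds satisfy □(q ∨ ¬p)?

w0: successors {w1}; q ∨ ¬p there: w1:T. ✓
w1: successors {w2, w3}; q ∨ ¬p there: w2:T, w3:T. ✓
w2: successors {w3}; q ∨ ¬p there: w3:T. ✓
w3: successors {w4}; q ∨ ¬p there: w4:T. ✓
w4: successors {w0}; q ∨ ¬p there: w0:F. ✗
That's 4 of 5 worlds, so 4/5.

4/5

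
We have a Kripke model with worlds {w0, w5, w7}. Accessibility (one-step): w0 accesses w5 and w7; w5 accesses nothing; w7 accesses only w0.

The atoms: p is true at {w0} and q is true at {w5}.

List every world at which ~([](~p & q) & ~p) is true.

{w0, w7}

w0: [](~p & q) & ~p is F. ✓
w5: [](~p & q) & ~p is T. ✗
w7: [](~p & q) & ~p is F. ✓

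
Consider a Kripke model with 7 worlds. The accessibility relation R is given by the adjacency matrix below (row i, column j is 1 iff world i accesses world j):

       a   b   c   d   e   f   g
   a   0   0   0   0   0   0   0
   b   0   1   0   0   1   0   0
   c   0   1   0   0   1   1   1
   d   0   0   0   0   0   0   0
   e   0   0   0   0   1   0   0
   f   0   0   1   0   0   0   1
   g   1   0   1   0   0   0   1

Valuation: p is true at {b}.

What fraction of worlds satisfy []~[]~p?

2/7

a: no successors, so []~[]~p holds vacuously. ✓
b: successors {b, e}; ~[]~p there: b:T, e:F. ✗
c: successors {b, e, f, g}; ~[]~p there: b:T, e:F, f:F, g:F. ✗
d: no successors, so []~[]~p holds vacuously. ✓
e: successors {e}; ~[]~p there: e:F. ✗
f: successors {c, g}; ~[]~p there: c:T, g:F. ✗
g: successors {a, c, g}; ~[]~p there: a:F, c:T, g:F. ✗
That's 2 of 7 worlds, so 2/7.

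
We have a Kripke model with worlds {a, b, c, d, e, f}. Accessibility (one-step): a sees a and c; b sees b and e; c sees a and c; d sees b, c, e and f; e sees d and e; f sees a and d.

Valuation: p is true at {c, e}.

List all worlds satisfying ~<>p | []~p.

{f}

a: ~<>p is F, []~p is F. ✗
b: ~<>p is F, []~p is F. ✗
c: ~<>p is F, []~p is F. ✗
d: ~<>p is F, []~p is F. ✗
e: ~<>p is F, []~p is F. ✗
f: ~<>p is T, []~p is T. ✓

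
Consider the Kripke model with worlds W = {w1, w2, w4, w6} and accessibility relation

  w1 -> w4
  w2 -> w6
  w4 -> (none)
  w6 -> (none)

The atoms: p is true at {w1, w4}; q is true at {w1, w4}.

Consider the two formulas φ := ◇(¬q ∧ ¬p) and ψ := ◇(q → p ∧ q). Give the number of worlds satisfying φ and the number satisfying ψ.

For ◇(¬q ∧ ¬p):
w1: successors {w4}; ¬q ∧ ¬p there: w4:F. ✗
w2: successors {w6}; ¬q ∧ ¬p there: w6:T. ✓
w4: no successors, so ◇(¬q ∧ ¬p) fails. ✗
w6: no successors, so ◇(¬q ∧ ¬p) fails. ✗
— 1 world.
For ◇(q → p ∧ q):
w1: successors {w4}; q → p ∧ q there: w4:T. ✓
w2: successors {w6}; q → p ∧ q there: w6:T. ✓
w4: no successors, so ◇(q → p ∧ q) fails. ✗
w6: no successors, so ◇(q → p ∧ q) fails. ✗
— 2 worlds.

1 and 2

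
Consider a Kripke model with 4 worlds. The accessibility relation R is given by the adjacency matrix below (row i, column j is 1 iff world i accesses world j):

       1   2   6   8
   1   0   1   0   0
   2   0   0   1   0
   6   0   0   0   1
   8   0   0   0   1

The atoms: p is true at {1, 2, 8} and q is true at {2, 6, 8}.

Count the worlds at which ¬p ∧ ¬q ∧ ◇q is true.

0

1: ¬p is F, ¬q ∧ ◇q is T. ✗
2: ¬p is F, ¬q ∧ ◇q is F. ✗
6: ¬p is T, ¬q ∧ ◇q is F. ✗
8: ¬p is F, ¬q ∧ ◇q is F. ✗
Satisfying worlds: ∅.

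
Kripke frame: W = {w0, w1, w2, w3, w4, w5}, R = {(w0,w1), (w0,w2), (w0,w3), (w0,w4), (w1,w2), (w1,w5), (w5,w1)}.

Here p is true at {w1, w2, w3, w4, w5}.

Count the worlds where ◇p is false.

3

w0: successors {w1, w2, w3, w4}; p there: w1:T, w2:T, w3:T, w4:T. ✓
w1: successors {w2, w5}; p there: w2:T, w5:T. ✓
w2: no successors, so ◇p fails. ✗
w3: no successors, so ◇p fails. ✗
w4: no successors, so ◇p fails. ✗
w5: successors {w1}; p there: w1:T. ✓
Satisfying worlds: {w0, w1, w5}.
So ◇p fails at the other 3 worlds.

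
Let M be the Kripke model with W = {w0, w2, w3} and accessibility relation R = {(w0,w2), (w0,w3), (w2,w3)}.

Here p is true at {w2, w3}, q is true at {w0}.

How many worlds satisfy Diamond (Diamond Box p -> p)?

w0: successors {w2, w3}; Diamond Box p -> p there: w2:T, w3:T. ✓
w2: successors {w3}; Diamond Box p -> p there: w3:T. ✓
w3: no successors, so Diamond (Diamond Box p -> p) fails. ✗
Satisfying worlds: {w0, w2}.

2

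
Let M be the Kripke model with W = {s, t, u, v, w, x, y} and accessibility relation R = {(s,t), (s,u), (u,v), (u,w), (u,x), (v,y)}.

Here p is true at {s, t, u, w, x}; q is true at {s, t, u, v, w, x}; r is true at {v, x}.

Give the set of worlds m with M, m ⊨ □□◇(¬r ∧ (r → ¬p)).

s: successors {t, u}; □◇(¬r ∧ (r → ¬p)) there: t:T, u:F. ✗
t: no successors, so □□◇(¬r ∧ (r → ¬p)) holds vacuously. ✓
u: successors {v, w, x}; □◇(¬r ∧ (r → ¬p)) there: v:F, w:T, x:T. ✗
v: successors {y}; □◇(¬r ∧ (r → ¬p)) there: y:T. ✓
w: no successors, so □□◇(¬r ∧ (r → ¬p)) holds vacuously. ✓
x: no successors, so □□◇(¬r ∧ (r → ¬p)) holds vacuously. ✓
y: no successors, so □□◇(¬r ∧ (r → ¬p)) holds vacuously. ✓

{t, v, w, x, y}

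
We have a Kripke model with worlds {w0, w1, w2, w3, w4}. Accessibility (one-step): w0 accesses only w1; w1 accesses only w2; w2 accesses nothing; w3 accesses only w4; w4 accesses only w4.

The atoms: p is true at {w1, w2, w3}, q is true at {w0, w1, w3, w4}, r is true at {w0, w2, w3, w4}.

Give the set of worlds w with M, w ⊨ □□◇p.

{w1, w2}

w0: successors {w1}; □◇p there: w1:F. ✗
w1: successors {w2}; □◇p there: w2:T. ✓
w2: no successors, so □□◇p holds vacuously. ✓
w3: successors {w4}; □◇p there: w4:F. ✗
w4: successors {w4}; □◇p there: w4:F. ✗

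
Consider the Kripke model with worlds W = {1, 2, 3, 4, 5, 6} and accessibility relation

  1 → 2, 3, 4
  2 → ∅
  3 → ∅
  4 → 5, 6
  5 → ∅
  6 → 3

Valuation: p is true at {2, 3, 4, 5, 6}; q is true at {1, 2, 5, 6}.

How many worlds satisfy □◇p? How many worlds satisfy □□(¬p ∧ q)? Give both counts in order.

For □◇p:
1: successors {2, 3, 4}; ◇p there: 2:F, 3:F, 4:T. ✗
2: no successors, so □◇p holds vacuously. ✓
3: no successors, so □◇p holds vacuously. ✓
4: successors {5, 6}; ◇p there: 5:F, 6:T. ✗
5: no successors, so □◇p holds vacuously. ✓
6: successors {3}; ◇p there: 3:F. ✗
— 3 worlds.
For □□(¬p ∧ q):
1: successors {2, 3, 4}; □(¬p ∧ q) there: 2:T, 3:T, 4:F. ✗
2: no successors, so □□(¬p ∧ q) holds vacuously. ✓
3: no successors, so □□(¬p ∧ q) holds vacuously. ✓
4: successors {5, 6}; □(¬p ∧ q) there: 5:T, 6:F. ✗
5: no successors, so □□(¬p ∧ q) holds vacuously. ✓
6: successors {3}; □(¬p ∧ q) there: 3:T. ✓
— 4 worlds.

3 and 4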